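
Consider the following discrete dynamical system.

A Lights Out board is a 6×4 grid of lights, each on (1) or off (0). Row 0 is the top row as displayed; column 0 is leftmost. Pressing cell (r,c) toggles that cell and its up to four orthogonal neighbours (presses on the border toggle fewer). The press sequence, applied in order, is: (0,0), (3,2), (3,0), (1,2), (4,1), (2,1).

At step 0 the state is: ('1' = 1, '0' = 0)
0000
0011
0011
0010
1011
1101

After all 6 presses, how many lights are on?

gen 0: 0000
0011
0011
0010
1011
1101
gen 1: 1100
1011
0011
0010
1011
1101
gen 2: 1100
1011
0001
0101
1001
1101
gen 3: 1100
1011
1001
1001
0001
1101
gen 4: 1110
1100
1011
1001
0001
1101
gen 5: 1110
1100
1011
1101
1111
1001
gen 6: 1110
1000
0101
1001
1111
1001

14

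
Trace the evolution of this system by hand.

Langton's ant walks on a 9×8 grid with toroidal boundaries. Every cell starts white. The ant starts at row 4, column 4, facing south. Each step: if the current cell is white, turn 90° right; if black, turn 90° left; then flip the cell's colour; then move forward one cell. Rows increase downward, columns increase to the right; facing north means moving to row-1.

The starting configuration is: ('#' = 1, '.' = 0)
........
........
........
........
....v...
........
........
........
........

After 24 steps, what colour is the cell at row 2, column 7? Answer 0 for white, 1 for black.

1

gen 0: ........
........
........
........
....v...
........
........
........
........
gen 1: ........
........
........
........
...<#...
........
........
........
........
gen 2: ........
........
........
...^....
...##...
........
........
........
........
gen 3: ........
........
........
...#>...
...##...
........
........
........
........
gen 4: ........
........
........
...##...
...#v...
........
........
........
........
gen 5: ........
........
........
...##...
...#.>..
........
........
........
........
gen 6: ........
........
........
...##...
...#.#..
.....v..
........
........
........
gen 7: ........
........
........
...##...
...#.#..
....<#..
........
........
........
gen 8: ........
........
........
...##...
...#^#..
....##..
........
........
........
gen 9: ........
........
........
...##...
...##>..
....##..
........
........
........
gen 10: ........
........
........
...##^..
...##...
....##..
........
........
........
gen 11: ........
........
........
...###>.
...##...
....##..
........
........
........
gen 12: ........
........
........
...####.
...##.v.
....##..
........
........
........
gen 13: ........
........
........
...####.
...##<#.
....##..
........
........
........
gen 14: ........
........
........
...##^#.
...####.
....##..
........
........
........
gen 15: ........
........
........
...#<.#.
...####.
....##..
........
........
........
gen 16: ........
........
........
...#..#.
...#v##.
....##..
........
........
........
gen 17: ........
........
........
...#..#.
...#.>#.
....##..
........
........
........
gen 18: ........
........
........
...#.^#.
...#..#.
....##..
........
........
........
gen 19: ........
........
........
...#.#>.
...#..#.
....##..
........
........
........
gen 20: ........
........
......^.
...#.#..
...#..#.
....##..
........
........
........
gen 21: ........
........
......#>
...#.#..
...#..#.
....##..
........
........
........
gen 22: ........
........
......##
...#.#.v
...#..#.
....##..
........
........
........
gen 23: ........
........
......##
...#.#<#
...#..#.
....##..
........
........
........
gen 24: ........
........
......^#
...#.###
...#..#.
....##..
........
........
........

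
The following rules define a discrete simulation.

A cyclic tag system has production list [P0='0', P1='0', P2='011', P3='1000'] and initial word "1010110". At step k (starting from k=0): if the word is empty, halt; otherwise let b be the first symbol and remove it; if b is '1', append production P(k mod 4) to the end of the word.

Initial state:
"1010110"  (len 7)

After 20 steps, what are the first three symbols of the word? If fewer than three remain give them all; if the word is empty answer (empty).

000

step 0: "1010110"  (len 7)
step 1: "0101100"  (len 7)
step 2: "101100"  (len 6)
step 3: "01100011"  (len 8)
step 4: "1100011"  (len 7)
step 5: "1000110"  (len 7)
step 6: "0001100"  (len 7)
step 7: "001100"  (len 6)
step 8: "01100"  (len 5)
step 9: "1100"  (len 4)
step 10: "1000"  (len 4)
step 11: "000011"  (len 6)
step 12: "00011"  (len 5)
step 13: "0011"  (len 4)
step 14: "011"  (len 3)
step 15: "11"  (len 2)
step 16: "11000"  (len 5)
step 17: "10000"  (len 5)
step 18: "00000"  (len 5)
step 19: "0000"  (len 4)
step 20: "000"  (len 3)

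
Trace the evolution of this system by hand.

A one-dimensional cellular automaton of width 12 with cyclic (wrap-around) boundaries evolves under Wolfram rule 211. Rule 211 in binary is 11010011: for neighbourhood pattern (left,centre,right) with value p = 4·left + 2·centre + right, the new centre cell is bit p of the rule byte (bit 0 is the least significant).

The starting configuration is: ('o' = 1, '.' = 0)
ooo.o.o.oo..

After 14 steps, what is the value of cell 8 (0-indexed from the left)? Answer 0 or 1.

1

0) ooo.o.o.oo..
1) .oo......ooo
2) ..ooooooo.oo
3) oo.oooooo..o
4) oo..ooooooo.
5) .ooo.oooooo.
6) o.oo..oooooo
7) o..ooo.ooooo
8) ooo.oo..oooo
9) ooo..ooo.ooo
10) ooooo.oo..oo
11) ooooo..ooo.o
12) ooooooo.oo..
13) .oooooo..ooo
14) ..ooooooo.oo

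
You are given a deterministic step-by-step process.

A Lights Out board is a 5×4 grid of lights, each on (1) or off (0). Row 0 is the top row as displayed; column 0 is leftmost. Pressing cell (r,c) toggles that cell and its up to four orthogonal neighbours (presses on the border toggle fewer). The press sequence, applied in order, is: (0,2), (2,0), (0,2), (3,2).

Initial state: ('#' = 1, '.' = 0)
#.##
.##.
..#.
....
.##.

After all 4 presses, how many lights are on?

t=0: #.##
.##.
..#.
....
.##.
t=1: ##..
.#..
..#.
....
.##.
t=2: ##..
##..
###.
#...
.##.
t=3: #.##
###.
###.
#...
.##.
t=4: #.##
###.
##..
####
.#..

13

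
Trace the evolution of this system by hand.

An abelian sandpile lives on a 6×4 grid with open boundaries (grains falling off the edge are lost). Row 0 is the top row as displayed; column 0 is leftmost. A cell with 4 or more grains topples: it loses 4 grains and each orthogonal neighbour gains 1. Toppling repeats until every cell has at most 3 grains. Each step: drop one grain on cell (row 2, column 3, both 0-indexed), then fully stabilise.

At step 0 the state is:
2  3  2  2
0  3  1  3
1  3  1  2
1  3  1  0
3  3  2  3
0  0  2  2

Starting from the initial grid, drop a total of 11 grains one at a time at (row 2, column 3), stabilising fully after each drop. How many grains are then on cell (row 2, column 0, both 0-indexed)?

k=0  2  3  2  2
0  3  1  3
1  3  1  2
1  3  1  0
3  3  2  3
0  0  2  2
k=1  2  3  2  2
0  3  1  3
1  3  1  3
1  3  1  0
3  3  2  3
0  0  2  2
k=2  2  3  2  3
0  3  2  0
1  3  2  1
1  3  1  1
3  3  2  3
0  0  2  2
k=3  2  3  2  3
0  3  2  0
1  3  2  2
1  3  1  1
3  3  2  3
0  0  2  2
k=4  2  3  2  3
0  3  2  0
1  3  2  3
1  3  1  1
3  3  2  3
0  0  2  2
k=5  2  3  2  3
0  3  2  1
1  3  3  0
1  3  1  2
3  3  2  3
0  0  2  2
k=6  2  3  2  3
0  3  2  1
1  3  3  1
1  3  1  2
3  3  2  3
0  0  2  2
k=7  2  3  2  3
0  3  2  1
1  3  3  2
1  3  1  2
3  3  2  3
0  0  2  2
k=8  2  3  2  3
0  3  2  1
1  3  3  3
1  3  1  2
3  3  2  3
0  0  2  2
k=9  3  1  1  1
1  2  2  0
2  2  2  2
3  1  3  3
0  1  3  3
1  1  2  2
k=10  3  1  1  1
1  2  2  0
2  2  2  3
3  1  3  3
0  1  3  3
1  1  2  2
k=11  3  1  1  1
1  2  3  1
2  3  0  2
3  2  2  2
0  2  1  1
1  1  3  3

2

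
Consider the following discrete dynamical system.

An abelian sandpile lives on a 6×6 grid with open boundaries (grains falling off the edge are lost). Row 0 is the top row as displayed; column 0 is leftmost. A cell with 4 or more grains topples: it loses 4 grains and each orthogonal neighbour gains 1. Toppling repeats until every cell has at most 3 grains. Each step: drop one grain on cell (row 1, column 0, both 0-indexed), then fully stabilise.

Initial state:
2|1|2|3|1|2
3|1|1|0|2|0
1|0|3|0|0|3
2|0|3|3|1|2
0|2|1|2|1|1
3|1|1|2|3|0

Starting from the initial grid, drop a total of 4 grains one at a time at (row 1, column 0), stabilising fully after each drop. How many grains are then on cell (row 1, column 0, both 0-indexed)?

3

t=0: 2|1|2|3|1|2
3|1|1|0|2|0
1|0|3|0|0|3
2|0|3|3|1|2
0|2|1|2|1|1
3|1|1|2|3|0
t=1: 3|1|2|3|1|2
0|2|1|0|2|0
2|0|3|0|0|3
2|0|3|3|1|2
0|2|1|2|1|1
3|1|1|2|3|0
t=2: 3|1|2|3|1|2
1|2|1|0|2|0
2|0|3|0|0|3
2|0|3|3|1|2
0|2|1|2|1|1
3|1|1|2|3|0
t=3: 3|1|2|3|1|2
2|2|1|0|2|0
2|0|3|0|0|3
2|0|3|3|1|2
0|2|1|2|1|1
3|1|1|2|3|0
t=4: 3|1|2|3|1|2
3|2|1|0|2|0
2|0|3|0|0|3
2|0|3|3|1|2
0|2|1|2|1|1
3|1|1|2|3|0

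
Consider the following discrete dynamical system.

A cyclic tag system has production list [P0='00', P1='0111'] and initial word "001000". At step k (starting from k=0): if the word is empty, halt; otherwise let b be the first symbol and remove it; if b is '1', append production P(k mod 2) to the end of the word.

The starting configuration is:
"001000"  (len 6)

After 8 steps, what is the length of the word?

0

gen 0: "001000"  (len 6)
gen 1: "01000"  (len 5)
gen 2: "1000"  (len 4)
gen 3: "00000"  (len 5)
gen 4: "0000"  (len 4)
gen 5: "000"  (len 3)
gen 6: "00"  (len 2)
gen 7: "0"  (len 1)
gen 8: (halted — word empty)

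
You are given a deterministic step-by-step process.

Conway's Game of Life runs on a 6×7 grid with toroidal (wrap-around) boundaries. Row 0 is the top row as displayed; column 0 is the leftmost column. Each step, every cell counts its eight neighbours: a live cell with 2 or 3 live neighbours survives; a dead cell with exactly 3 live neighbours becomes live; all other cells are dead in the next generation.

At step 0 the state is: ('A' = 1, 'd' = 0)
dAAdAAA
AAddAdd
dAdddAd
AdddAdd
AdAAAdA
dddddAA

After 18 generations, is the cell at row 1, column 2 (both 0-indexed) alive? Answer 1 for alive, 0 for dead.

0) dAAdAAA
AAddAdd
dAdddAd
AdddAdd
AdAAAdA
dddddAA
1) dAAAAdd
dddAAdd
dAddAAA
AdAdAdd
AAdAAdd
ddddddd
2) ddAdAdd
AAddddd
AAAdddA
ddAdddd
AAAAAdd
Adddddd
3) Adddddd
dddAddA
ddAdddA
ddddddA
AdAAddd
AdddAdd
4) AdddddA
AdddddA
AddddAA
AAAAddA
AAdAddA
AddAddA
5) dAdddAd
dAddddd
ddAddAd
dddAAdd
dddAAAd
ddAddAd
6) dAAdddd
dAAdddd
ddAAAdd
ddAdddd
ddAddAd
ddAAdAA
7) Adddddd
ddddddd
ddddddd
dAAdAdd
dAAdAAA
dddAAAA
8) ddddAAA
ddddddd
ddddddd
AAAdAdd
dAddddA
dAAAddd
9) ddAAAAd
dddddAd
dAddddd
AAAdddd
ddddddd
dAAAAdA
10) dAddddA
ddAAdAd
AAAdddd
AAAdddd
ddddddd
dAddddd
11) AAddddd
dddAddA
AdddddA
AdAdddd
AdAdddd
Adddddd
12) AAddddA
dAddddA
AAddddA
Adddddd
AdddddA
AdddddA
13) dAdddAd
ddAddAd
dAddddA
ddddddd
dAddddd
dddddAd
14) ddddAAA
AAAddAA
ddddddd
Adddddd
ddddddd
ddddddd
15) dAddAdd
AAddAdd
ddddddd
ddddddd
ddddddd
dddddAd
16) AAddAAd
AAddddd
ddddddd
ddddddd
ddddddd
ddddddd
17) AAddddA
AAddddA
ddddddd
ddddddd
ddddddd
ddddddd
18) dAddddA
dAddddA
Adddddd
ddddddd
ddddddd
Adddddd

0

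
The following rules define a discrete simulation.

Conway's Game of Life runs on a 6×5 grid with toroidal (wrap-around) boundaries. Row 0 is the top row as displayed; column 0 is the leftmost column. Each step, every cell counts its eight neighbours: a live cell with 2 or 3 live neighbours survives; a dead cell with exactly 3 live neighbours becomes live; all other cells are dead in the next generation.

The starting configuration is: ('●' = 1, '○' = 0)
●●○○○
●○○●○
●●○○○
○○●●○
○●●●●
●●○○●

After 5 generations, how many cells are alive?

6

[0] ●●○○○
●○○●○
●●○○○
○○●●○
○●●●●
●●○○●
[1] ○○●○○
○○●○○
●●○●○
○○○○○
○○○○○
○○○○○
[2] ○○○○○
○○●●○
○●●○○
○○○○○
○○○○○
○○○○○
[3] ○○○○○
○●●●○
○●●●○
○○○○○
○○○○○
○○○○○
[4] ○○●○○
○●○●○
○●○●○
○○●○○
○○○○○
○○○○○
[5] ○○●○○
○●○●○
○●○●○
○○●○○
○○○○○
○○○○○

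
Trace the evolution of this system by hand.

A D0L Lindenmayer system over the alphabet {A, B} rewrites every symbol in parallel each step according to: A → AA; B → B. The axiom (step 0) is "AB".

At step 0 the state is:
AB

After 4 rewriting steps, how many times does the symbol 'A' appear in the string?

[0] AB
[1] AAB
[2] AAAAB
[3] AAAAAAAAB
[4] AAAAAAAAAAAAAAAAB

16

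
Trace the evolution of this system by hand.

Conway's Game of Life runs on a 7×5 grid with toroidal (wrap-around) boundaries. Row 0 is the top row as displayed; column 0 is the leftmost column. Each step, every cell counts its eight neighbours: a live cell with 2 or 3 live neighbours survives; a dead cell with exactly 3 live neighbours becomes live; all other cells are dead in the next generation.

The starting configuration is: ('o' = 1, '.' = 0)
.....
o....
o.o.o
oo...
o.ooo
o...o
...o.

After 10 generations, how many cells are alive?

6

step 0: .....
o....
o.o.o
oo...
o.ooo
o...o
...o.
step 1: .....
oo..o
....o
.....
..oo.
ooo..
....o
step 2: ....o
o...o
....o
...o.
..oo.
ooo.o
oo...
step 3: .o..o
o..oo
o..oo
..ooo
o....
....o
..oo.
step 4: .o...
.oo..
.o...
.oo..
o....
...oo
o.ooo
step 5: ....o
ooo..
o....
ooo..
ooooo
.oo..
ooo..
step 6: ...oo
oo..o
....o
.....
....o
.....
o.oo.
step 7: .....
.....
....o
.....
.....
...oo
..oo.
step 8: .....
.....
.....
.....
.....
..ooo
..ooo
step 9: ...o.
.....
.....
.....
...o.
..o.o
..o.o
step 10: ...o.
.....
.....
.....
...o.
..o.o
..o.o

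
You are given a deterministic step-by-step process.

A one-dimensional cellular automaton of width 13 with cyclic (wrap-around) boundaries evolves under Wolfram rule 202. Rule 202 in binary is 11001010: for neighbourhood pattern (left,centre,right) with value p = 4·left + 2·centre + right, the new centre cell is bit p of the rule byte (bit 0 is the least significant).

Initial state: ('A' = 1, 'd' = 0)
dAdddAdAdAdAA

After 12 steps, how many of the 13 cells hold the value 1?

12

k=0  dAdddAdAdAdAA
k=1  ddddAddddddAA
k=2  dddAddddddAAA
k=3  ddAddddddAAAA
k=4  dAddddddAAAAA
k=5  dddddddAAAAAA
k=6  ddddddAAAAAAA
k=7  dddddAAAAAAAA
k=8  ddddAAAAAAAAA
k=9  dddAAAAAAAAAA
k=10  ddAAAAAAAAAAA
k=11  dAAAAAAAAAAAA
k=12  dAAAAAAAAAAAA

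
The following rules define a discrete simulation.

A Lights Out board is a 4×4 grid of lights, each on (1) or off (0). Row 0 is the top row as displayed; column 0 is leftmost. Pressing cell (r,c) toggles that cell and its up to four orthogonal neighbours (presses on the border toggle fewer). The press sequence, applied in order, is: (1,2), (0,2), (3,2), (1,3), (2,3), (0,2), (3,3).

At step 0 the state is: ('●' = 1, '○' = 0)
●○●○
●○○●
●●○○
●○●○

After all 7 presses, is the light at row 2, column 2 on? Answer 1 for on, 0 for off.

step 0: ●○●○
●○○●
●●○○
●○●○
step 1: ●○○○
●●●○
●●●○
●○●○
step 2: ●●●●
●●○○
●●●○
●○●○
step 3: ●●●●
●●○○
●●○○
●●○●
step 4: ●●●○
●●●●
●●○●
●●○●
step 5: ●●●○
●●●○
●●●○
●●○○
step 6: ●○○●
●●○○
●●●○
●●○○
step 7: ●○○●
●●○○
●●●●
●●●●

1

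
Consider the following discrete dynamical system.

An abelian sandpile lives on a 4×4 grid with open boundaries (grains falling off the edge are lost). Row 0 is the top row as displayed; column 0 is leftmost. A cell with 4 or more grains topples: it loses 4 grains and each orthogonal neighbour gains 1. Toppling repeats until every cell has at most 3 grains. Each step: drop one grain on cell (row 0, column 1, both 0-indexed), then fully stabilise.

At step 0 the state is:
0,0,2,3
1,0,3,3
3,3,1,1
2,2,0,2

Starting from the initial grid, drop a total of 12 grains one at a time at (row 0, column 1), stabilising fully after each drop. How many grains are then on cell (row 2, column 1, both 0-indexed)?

step 0: 0,0,2,3
1,0,3,3
3,3,1,1
2,2,0,2
step 1: 0,1,2,3
1,0,3,3
3,3,1,1
2,2,0,2
step 2: 0,2,2,3
1,0,3,3
3,3,1,1
2,2,0,2
step 3: 0,3,2,3
1,0,3,3
3,3,1,1
2,2,0,2
step 4: 1,0,3,3
1,1,3,3
3,3,1,1
2,2,0,2
step 5: 1,1,3,3
1,1,3,3
3,3,1,1
2,2,0,2
step 6: 1,2,3,3
1,1,3,3
3,3,1,1
2,2,0,2
step 7: 1,3,3,3
1,1,3,3
3,3,1,1
2,2,0,2
step 8: 2,1,2,1
1,3,1,1
3,3,2,2
2,2,0,2
step 9: 2,2,2,1
1,3,1,1
3,3,2,2
2,2,0,2
step 10: 2,3,2,1
1,3,1,1
3,3,2,2
2,2,0,2
step 11: 3,1,3,1
3,1,2,1
0,1,3,2
3,3,0,2
step 12: 3,2,3,1
3,1,2,1
0,1,3,2
3,3,0,2

1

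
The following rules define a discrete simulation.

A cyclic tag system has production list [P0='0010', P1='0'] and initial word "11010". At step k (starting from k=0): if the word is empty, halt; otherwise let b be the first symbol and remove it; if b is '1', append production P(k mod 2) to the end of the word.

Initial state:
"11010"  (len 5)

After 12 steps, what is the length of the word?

0

t=0: "11010"  (len 5)
t=1: "10100010"  (len 8)
t=2: "01000100"  (len 8)
t=3: "1000100"  (len 7)
t=4: "0001000"  (len 7)
t=5: "001000"  (len 6)
t=6: "01000"  (len 5)
t=7: "1000"  (len 4)
t=8: "0000"  (len 4)
t=9: "000"  (len 3)
t=10: "00"  (len 2)
t=11: "0"  (len 1)
t=12: (halted — word empty)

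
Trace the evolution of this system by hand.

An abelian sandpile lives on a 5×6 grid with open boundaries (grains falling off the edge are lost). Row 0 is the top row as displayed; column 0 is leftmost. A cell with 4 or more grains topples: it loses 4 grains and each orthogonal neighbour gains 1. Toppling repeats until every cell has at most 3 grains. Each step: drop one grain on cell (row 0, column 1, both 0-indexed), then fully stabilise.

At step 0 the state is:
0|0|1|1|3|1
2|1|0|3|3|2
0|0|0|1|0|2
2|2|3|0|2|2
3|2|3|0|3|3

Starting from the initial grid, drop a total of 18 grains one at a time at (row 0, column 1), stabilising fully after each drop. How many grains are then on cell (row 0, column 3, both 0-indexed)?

gen 0: 0|0|1|1|3|1
2|1|0|3|3|2
0|0|0|1|0|2
2|2|3|0|2|2
3|2|3|0|3|3
gen 1: 0|1|1|1|3|1
2|1|0|3|3|2
0|0|0|1|0|2
2|2|3|0|2|2
3|2|3|0|3|3
gen 2: 0|2|1|1|3|1
2|1|0|3|3|2
0|0|0|1|0|2
2|2|3|0|2|2
3|2|3|0|3|3
gen 3: 0|3|1|1|3|1
2|1|0|3|3|2
0|0|0|1|0|2
2|2|3|0|2|2
3|2|3|0|3|3
gen 4: 1|0|2|1|3|1
2|2|0|3|3|2
0|0|0|1|0|2
2|2|3|0|2|2
3|2|3|0|3|3
gen 5: 1|1|2|1|3|1
2|2|0|3|3|2
0|0|0|1|0|2
2|2|3|0|2|2
3|2|3|0|3|3
gen 6: 1|2|2|1|3|1
2|2|0|3|3|2
0|0|0|1|0|2
2|2|3|0|2|2
3|2|3|0|3|3
gen 7: 1|3|2|1|3|1
2|2|0|3|3|2
0|0|0|1|0|2
2|2|3|0|2|2
3|2|3|0|3|3
gen 8: 2|0|3|1|3|1
2|3|0|3|3|2
0|0|0|1|0|2
2|2|3|0|2|2
3|2|3|0|3|3
gen 9: 2|1|3|1|3|1
2|3|0|3|3|2
0|0|0|1|0|2
2|2|3|0|2|2
3|2|3|0|3|3
gen 10: 2|2|3|1|3|1
2|3|0|3|3|2
0|0|0|1|0|2
2|2|3|0|2|2
3|2|3|0|3|3
gen 11: 2|3|3|1|3|1
2|3|0|3|3|2
0|0|0|1|0|2
2|2|3|0|2|2
3|2|3|0|3|3
gen 12: 3|2|0|2|3|1
3|0|2|3|3|2
0|1|0|1|0|2
2|2|3|0|2|2
3|2|3|0|3|3
gen 13: 3|3|0|2|3|1
3|0|2|3|3|2
0|1|0|1|0|2
2|2|3|0|2|2
3|2|3|0|3|3
gen 14: 1|1|1|2|3|1
0|2|2|3|3|2
1|1|0|1|0|2
2|2|3|0|2|2
3|2|3|0|3|3
gen 15: 1|2|1|2|3|1
0|2|2|3|3|2
1|1|0|1|0|2
2|2|3|0|2|2
3|2|3|0|3|3
gen 16: 1|3|1|2|3|1
0|2|2|3|3|2
1|1|0|1|0|2
2|2|3|0|2|2
3|2|3|0|3|3
gen 17: 2|0|2|2|3|1
0|3|2|3|3|2
1|1|0|1|0|2
2|2|3|0|2|2
3|2|3|0|3|3
gen 18: 2|1|2|2|3|1
0|3|2|3|3|2
1|1|0|1|0|2
2|2|3|0|2|2
3|2|3|0|3|3

2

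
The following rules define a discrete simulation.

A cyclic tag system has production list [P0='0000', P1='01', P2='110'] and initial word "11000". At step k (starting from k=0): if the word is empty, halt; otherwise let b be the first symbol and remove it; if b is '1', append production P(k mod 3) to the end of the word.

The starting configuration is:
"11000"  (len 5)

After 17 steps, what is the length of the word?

0) "11000"  (len 5)
1) "10000000"  (len 8)
2) "000000001"  (len 9)
3) "00000001"  (len 8)
4) "0000001"  (len 7)
5) "000001"  (len 6)
6) "00001"  (len 5)
7) "0001"  (len 4)
8) "001"  (len 3)
9) "01"  (len 2)
10) "1"  (len 1)
11) "01"  (len 2)
12) "1"  (len 1)
13) "0000"  (len 4)
14) "000"  (len 3)
15) "00"  (len 2)
16) "0"  (len 1)
17) (halted — word empty)

0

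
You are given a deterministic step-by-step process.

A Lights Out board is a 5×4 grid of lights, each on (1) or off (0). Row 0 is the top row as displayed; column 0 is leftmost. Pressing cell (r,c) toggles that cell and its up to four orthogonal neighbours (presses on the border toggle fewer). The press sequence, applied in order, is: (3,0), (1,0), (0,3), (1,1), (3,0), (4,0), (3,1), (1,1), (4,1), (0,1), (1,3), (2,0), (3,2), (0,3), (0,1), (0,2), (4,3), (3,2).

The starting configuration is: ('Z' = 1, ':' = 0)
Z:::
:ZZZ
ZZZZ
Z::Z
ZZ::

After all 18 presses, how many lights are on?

0) Z:::
:ZZZ
ZZZZ
Z::Z
ZZ::
1) Z:::
:ZZZ
:ZZZ
:Z:Z
:Z::
2) ::::
Z:ZZ
ZZZZ
:Z:Z
:Z::
3) ::ZZ
Z:Z:
ZZZZ
:Z:Z
:Z::
4) :ZZZ
:Z::
Z:ZZ
:Z:Z
:Z::
5) :ZZZ
:Z::
::ZZ
Z::Z
ZZ::
6) :ZZZ
:Z::
::ZZ
:::Z
::::
7) :ZZZ
:Z::
:ZZZ
ZZZZ
:Z::
8) ::ZZ
Z:Z:
::ZZ
ZZZZ
:Z::
9) ::ZZ
Z:Z:
::ZZ
Z:ZZ
Z:Z:
10) ZZ:Z
ZZZ:
::ZZ
Z:ZZ
Z:Z:
11) ZZ::
ZZ:Z
::Z:
Z:ZZ
Z:Z:
12) ZZ::
:Z:Z
ZZZ:
::ZZ
Z:Z:
13) ZZ::
:Z:Z
ZZ::
:Z::
Z:::
14) ZZZZ
:Z::
ZZ::
:Z::
Z:::
15) :::Z
::::
ZZ::
:Z::
Z:::
16) :ZZ:
::Z:
ZZ::
:Z::
Z:::
17) :ZZ:
::Z:
ZZ::
:Z:Z
Z:ZZ
18) :ZZ:
::Z:
ZZZ:
::Z:
Z::Z

9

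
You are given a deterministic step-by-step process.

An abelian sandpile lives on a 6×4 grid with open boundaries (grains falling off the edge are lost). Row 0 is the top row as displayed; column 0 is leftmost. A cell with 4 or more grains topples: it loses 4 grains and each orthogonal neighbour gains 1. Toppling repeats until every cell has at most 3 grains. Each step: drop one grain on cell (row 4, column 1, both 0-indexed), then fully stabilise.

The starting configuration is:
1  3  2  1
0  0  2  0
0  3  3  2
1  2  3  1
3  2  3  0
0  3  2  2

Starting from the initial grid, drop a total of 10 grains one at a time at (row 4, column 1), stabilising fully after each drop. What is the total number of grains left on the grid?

0) 1  3  2  1
0  0  2  0
0  3  3  2
1  2  3  1
3  2  3  0
0  3  2  2
1) 1  3  2  1
0  0  2  0
0  3  3  2
1  2  3  1
3  3  3  0
0  3  2  2
2) 1  3  2  1
0  1  3  0
1  1  1  3
3  2  2  2
1  0  3  1
2  2  0  3
3) 1  3  2  1
0  1  3  0
1  1  1  3
3  2  2  2
1  1  3  1
2  2  0  3
4) 1  3  2  1
0  1  3  0
1  1  1  3
3  2  2  2
1  2  3  1
2  2  0  3
5) 1  3  2  1
0  1  3  0
1  1  1  3
3  2  2  2
1  3  3  1
2  2  0  3
6) 1  3  2  1
0  1  3  0
1  1  1  3
3  3  3  2
2  1  0  2
2  3  1  3
7) 1  3  2  1
0  1  3  0
1  1  1  3
3  3  3  2
2  2  0  2
2  3  1  3
8) 1  3  2  1
0  1  3  0
1  1  1  3
3  3  3  2
2  3  0  2
2  3  1  3
9) 1  3  2  1
0  1  3  0
2  2  2  3
1  2  0  3
1  3  2  2
0  1  2  3
10) 1  3  2  1
0  1  3  0
2  2  2  3
1  3  0  3
2  0  3  2
0  2  2  3

41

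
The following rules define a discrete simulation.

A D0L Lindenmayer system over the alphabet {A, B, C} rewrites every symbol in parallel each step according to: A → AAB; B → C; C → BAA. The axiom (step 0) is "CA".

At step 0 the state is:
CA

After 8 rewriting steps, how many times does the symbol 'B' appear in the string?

0) CA
1) BAAAAB
2) CAABAABAABAABC
3) BAAAABAABCAABAABCAABAABCAABAABCBAA
4) CAABAABAABAABCAABAABCBAAAABAABCAABAABCBAAAABAABCAABAABCBAAAABAABCAABAABCBAACAABAAB
5) BAAAABAABCAABAABCAABAABCAABAABCBAAAABAABCAABAABCBAACAABAAB…AABAABCAABAABCBAAAABAABCAABAABCBAACAABAABBAAAABAABCAABAABC  (len 198)
6) CAABAABAABAABCAABAABCBAAAABAABCAABAABCBAAAABAABCAABAABCBAA…BAAAABAABCAABAABCCAABAABAABAABCAABAABCBAAAABAABCAABAABCBAA  (len 478)
7) BAAAABAABCAABAABCAABAABCAABAABCBAAAABAABCAABAABCBAACAABAAB…AABAABCBAACAABAABAABAABCAABAABCBAAAABAABCAABAABCBAACAABAAB  (len 1154)
8) CAABAABAABAABCAABAABCBAAAABAABCAABAABCBAAAABAABCAABAABCBAA…AABAABCAABAABCBAAAABAABCAABAABCBAACAABAABBAAAABAABCAABAABC  (len 2786)

816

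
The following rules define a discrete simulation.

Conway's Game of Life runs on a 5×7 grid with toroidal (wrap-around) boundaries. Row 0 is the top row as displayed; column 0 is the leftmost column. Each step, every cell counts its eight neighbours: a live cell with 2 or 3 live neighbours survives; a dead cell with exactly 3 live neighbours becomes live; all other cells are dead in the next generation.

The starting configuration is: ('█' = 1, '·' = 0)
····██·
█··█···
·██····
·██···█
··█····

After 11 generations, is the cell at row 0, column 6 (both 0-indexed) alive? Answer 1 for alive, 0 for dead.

1

k=0  ····██·
█··█···
·██····
·██···█
··█····
k=1  ···██··
·████··
···█···
█··█···
·███·█·
k=2  ·····█·
·······
·█·····
·█·█···
·█·····
k=3  ·······
·······
··█····
██·····
··█····
k=4  ·······
·······
·█·····
·██····
·█·····
k=5  ·······
·······
·██····
███····
·██····
k=6  ·······
·······
█·█····
█··█···
█·█····
k=7  ·······
·······
·█·····
█·██··█
·█·····
k=8  ·······
·······
███····
█·█····
███····
k=9  ·█·····
·█·····
█·█····
···█··█
█·█····
k=10  ███····
███····
███····
█·██··█
███····
k=11  ···█··█
···█··█
·······
···█··█
·······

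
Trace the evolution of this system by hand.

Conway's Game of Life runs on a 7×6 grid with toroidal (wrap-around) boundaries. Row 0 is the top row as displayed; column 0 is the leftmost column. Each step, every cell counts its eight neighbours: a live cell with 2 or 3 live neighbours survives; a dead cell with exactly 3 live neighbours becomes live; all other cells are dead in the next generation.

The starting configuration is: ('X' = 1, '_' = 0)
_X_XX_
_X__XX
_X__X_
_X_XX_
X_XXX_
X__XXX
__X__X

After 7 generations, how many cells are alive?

0) _X_XX_
_X__XX
_X__X_
_X_XX_
X_XXX_
X__XXX
__X__X
1) _X_X__
_X___X
_X____
XX____
X_____
X_____
_XX___
2) _X____
_X____
_XX___
XX____
X____X
X_____
XXX___
3) ______
XX____
__X___
__X__X
_____X
______
X_X___
4) X_____
_X____
X_X___
______
______
______
______
5) ______
XX____
_X____
______
______
______
______
6) ______
XX____
XX____
______
______
______
______
7) ______
XX____
XX____
______
______
______
______

4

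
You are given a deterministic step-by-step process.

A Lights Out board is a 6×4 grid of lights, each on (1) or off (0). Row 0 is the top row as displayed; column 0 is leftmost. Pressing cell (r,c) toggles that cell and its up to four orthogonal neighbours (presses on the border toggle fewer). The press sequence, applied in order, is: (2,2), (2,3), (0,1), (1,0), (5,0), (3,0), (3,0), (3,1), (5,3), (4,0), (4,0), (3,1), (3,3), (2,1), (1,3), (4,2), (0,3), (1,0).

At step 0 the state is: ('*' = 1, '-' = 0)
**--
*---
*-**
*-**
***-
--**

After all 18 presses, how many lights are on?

10

t=0: **--
*---
*-**
*-**
***-
--**
t=1: **--
*-*-
**--
*--*
***-
--**
t=2: **--
*-**
****
*---
***-
--**
t=3: --*-
****
****
*---
***-
--**
t=4: *-*-
--**
-***
*---
***-
--**
t=5: *-*-
--**
-***
*---
-**-
****
t=6: *-*-
--**
****
-*--
***-
****
t=7: *-*-
--**
-***
*---
-**-
****
t=8: *-*-
--**
--**
-**-
--*-
****
t=9: *-*-
--**
--**
-**-
--**
**--
t=10: *-*-
--**
--**
***-
****
-*--
t=11: *-*-
--**
--**
-**-
--**
**--
t=12: *-*-
--**
-***
*---
-***
**--
t=13: *-*-
--**
-**-
*-**
-**-
**--
t=14: *-*-
-***
*---
****
-**-
**--
t=15: *-**
-*--
*--*
****
-**-
**--
t=16: *-**
-*--
*--*
**-*
---*
***-
t=17: *---
-*-*
*--*
**-*
---*
***-
t=18: ----
*--*
---*
**-*
---*
***-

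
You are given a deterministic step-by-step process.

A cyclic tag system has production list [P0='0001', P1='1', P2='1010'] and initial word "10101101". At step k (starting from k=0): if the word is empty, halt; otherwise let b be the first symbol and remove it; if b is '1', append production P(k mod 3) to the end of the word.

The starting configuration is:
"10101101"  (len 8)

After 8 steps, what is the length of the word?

14

0) "10101101"  (len 8)
1) "01011010001"  (len 11)
2) "1011010001"  (len 10)
3) "0110100011010"  (len 13)
4) "110100011010"  (len 12)
5) "101000110101"  (len 12)
6) "010001101011010"  (len 15)
7) "10001101011010"  (len 14)
8) "00011010110101"  (len 14)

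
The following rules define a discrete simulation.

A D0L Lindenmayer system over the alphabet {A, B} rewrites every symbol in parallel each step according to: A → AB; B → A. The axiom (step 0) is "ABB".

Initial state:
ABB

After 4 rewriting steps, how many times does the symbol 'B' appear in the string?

t=0: ABB
t=1: ABAA
t=2: ABAABAB
t=3: ABAABABAABA
t=4: ABAABABAABAABABAAB

7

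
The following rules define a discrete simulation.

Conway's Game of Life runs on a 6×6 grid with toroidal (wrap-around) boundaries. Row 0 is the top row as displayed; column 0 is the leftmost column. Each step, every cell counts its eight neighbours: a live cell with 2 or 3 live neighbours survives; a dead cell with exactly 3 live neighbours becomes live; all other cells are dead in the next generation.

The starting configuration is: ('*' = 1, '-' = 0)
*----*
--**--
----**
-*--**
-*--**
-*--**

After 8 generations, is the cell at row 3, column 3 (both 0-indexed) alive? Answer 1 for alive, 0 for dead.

0

0) *----*
--**--
----**
-*--**
-*--**
-*--**
1) ****-*
*--*--
*-*--*
---*--
-***--
-*----
2) ---***
---*--
******
*--**-
-*-*--
----*-
3) ---*-*
-*----
**----
------
--**-*
--*--*
4) *-*-*-
-**---
**----
***---
--***-
*-*--*
5) *-*---
--**-*
------
*----*
----*-
*-*---
6) *-*--*
-***--
*---**
-----*
**----
---*-*
7) *----*
--**--
******
-*--*-
*---**
--*-**
8) ***--*
------
*----*
------
**----
-*-*--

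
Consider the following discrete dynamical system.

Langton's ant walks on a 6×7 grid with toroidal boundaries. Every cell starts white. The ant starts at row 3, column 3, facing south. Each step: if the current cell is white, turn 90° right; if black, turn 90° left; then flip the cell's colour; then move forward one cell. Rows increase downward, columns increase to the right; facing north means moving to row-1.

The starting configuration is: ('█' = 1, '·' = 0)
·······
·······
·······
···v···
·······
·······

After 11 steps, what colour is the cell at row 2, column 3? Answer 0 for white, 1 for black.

step 0: ·······
·······
·······
···v···
·······
·······
step 1: ·······
·······
·······
··<█···
·······
·······
step 2: ·······
·······
··^····
··██···
·······
·······
step 3: ·······
·······
··█>···
··██···
·······
·······
step 4: ·······
·······
··██···
··█v···
·······
·······
step 5: ·······
·······
··██···
··█·>··
·······
·······
step 6: ·······
·······
··██···
··█·█··
····v··
·······
step 7: ·······
·······
··██···
··█·█··
···<█··
·······
step 8: ·······
·······
··██···
··█^█··
···██··
·······
step 9: ·······
·······
··██···
··██>··
···██··
·······
step 10: ·······
·······
··██^··
··██···
···██··
·······
step 11: ·······
·······
··███>·
··██···
···██··
·······

1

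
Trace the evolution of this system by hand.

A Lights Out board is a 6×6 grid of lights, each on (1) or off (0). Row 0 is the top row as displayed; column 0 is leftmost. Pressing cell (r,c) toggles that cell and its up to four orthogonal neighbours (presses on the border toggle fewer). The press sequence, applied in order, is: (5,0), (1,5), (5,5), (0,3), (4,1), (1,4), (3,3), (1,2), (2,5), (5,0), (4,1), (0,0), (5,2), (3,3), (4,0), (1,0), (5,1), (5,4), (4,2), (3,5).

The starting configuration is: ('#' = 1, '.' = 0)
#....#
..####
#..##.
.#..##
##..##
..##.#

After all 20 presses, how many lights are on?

16

step 0: #....#
..####
#..##.
.#..##
##..##
..##.#
step 1: #....#
..####
#..##.
.#..##
.#..##
####.#
step 2: #.....
..##..
#..###
.#..##
.#..##
####.#
step 3: #.....
..##..
#..###
.#..##
.#..#.
#####.
step 4: #.###.
..#...
#..###
.#..##
.#..#.
#####.
step 5: #.###.
..#...
#..###
....##
#.#.#.
#.###.
step 6: #.##..
..####
#..#.#
....##
#.#.#.
#.###.
step 7: #.##..
..####
#....#
..##.#
#.###.
#.###.
step 8: #..#..
.#..##
#.#..#
..##.#
#.###.
#.###.
step 9: #..#..
.#..#.
#.#.#.
..##..
#.###.
#.###.
step 10: #..#..
.#..#.
#.#.#.
..##..
..###.
.####.
step 11: #..#..
.#..#.
#.#.#.
.###..
##.##.
..###.
step 12: .#.#..
##..#.
#.#.#.
.###..
##.##.
..###.
step 13: .#.#..
##..#.
#.#.#.
.###..
#####.
.#..#.
step 14: .#.#..
##..#.
#.###.
.#..#.
###.#.
.#..#.
step 15: .#.#..
##..#.
#.###.
##..#.
..#.#.
##..#.
step 16: ##.#..
....#.
..###.
##..#.
..#.#.
##..#.
step 17: ##.#..
....#.
..###.
##..#.
.##.#.
..#.#.
step 18: ##.#..
....#.
..###.
##..#.
.##...
..##.#
step 19: ##.#..
....#.
..###.
###.#.
...#..
...#.#
step 20: ##.#..
....#.
..####
###..#
...#.#
...#.#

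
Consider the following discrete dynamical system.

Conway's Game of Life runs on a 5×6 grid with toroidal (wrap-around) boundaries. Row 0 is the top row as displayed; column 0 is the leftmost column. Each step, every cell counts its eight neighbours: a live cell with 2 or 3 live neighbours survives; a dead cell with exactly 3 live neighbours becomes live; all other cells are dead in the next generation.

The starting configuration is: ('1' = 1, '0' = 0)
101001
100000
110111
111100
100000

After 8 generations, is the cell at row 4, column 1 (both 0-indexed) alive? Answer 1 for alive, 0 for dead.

1

gen 0: 101001
100000
110111
111100
100000
gen 1: 100001
001100
000110
000100
000100
gen 2: 001110
001101
000010
001100
000010
gen 3: 001001
001001
000010
000110
000010
gen 4: 000111
000111
000011
000111
000011
gen 5: 100000
100000
100000
100100
100000
gen 6: 110001
110001
110001
110001
110001
gen 7: 001010
001010
001010
001010
001010
gen 8: 011011
011011
011011
011011
011011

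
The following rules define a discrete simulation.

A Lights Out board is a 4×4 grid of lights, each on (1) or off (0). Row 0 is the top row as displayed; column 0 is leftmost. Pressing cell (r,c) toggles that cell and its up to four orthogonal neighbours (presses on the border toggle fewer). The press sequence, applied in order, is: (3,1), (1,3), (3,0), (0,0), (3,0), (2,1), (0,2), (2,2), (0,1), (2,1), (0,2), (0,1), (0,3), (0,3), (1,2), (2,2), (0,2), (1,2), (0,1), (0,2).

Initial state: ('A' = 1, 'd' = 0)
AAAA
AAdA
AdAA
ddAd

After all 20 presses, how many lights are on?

k=0  AAAA
AAdA
AdAA
ddAd
k=1  AAAA
AAdA
AAAA
AAdd
k=2  AAAd
AAAd
AAAd
AAdd
k=3  AAAd
AAAd
dAAd
dddd
k=4  ddAd
dAAd
dAAd
dddd
k=5  ddAd
dAAd
AAAd
AAdd
k=6  ddAd
ddAd
dddd
Addd
k=7  dAdA
dddd
dddd
Addd
k=8  dAdA
ddAd
dAAA
AdAd
k=9  AdAA
dAAd
dAAA
AdAd
k=10  AdAA
ddAd
AddA
AAAd
k=11  AAdd
dddd
AddA
AAAd
k=12  ddAd
dAdd
AddA
AAAd
k=13  dddA
dAdA
AddA
AAAd
k=14  ddAd
dAdd
AddA
AAAd
k=15  dddd
ddAA
AdAA
AAAd
k=16  dddd
dddA
AAdd
AAdd
k=17  dAAA
ddAA
AAdd
AAdd
k=18  dAdA
dAdd
AAAd
AAdd
k=19  AdAA
dddd
AAAd
AAdd
k=20  AAdd
ddAd
AAAd
AAdd

8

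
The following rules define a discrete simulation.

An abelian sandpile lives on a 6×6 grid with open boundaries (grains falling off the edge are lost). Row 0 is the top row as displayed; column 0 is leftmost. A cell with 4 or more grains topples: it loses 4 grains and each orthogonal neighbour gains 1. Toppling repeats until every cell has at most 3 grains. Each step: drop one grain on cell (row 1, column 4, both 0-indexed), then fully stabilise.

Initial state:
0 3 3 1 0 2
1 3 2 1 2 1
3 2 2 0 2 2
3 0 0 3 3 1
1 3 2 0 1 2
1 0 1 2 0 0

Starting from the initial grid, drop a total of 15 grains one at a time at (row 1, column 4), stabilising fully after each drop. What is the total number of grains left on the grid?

62

gen 0: 0 3 3 1 0 2
1 3 2 1 2 1
3 2 2 0 2 2
3 0 0 3 3 1
1 3 2 0 1 2
1 0 1 2 0 0
gen 1: 0 3 3 1 0 2
1 3 2 1 3 1
3 2 2 0 2 2
3 0 0 3 3 1
1 3 2 0 1 2
1 0 1 2 0 0
gen 2: 0 3 3 1 1 2
1 3 2 2 0 2
3 2 2 0 3 2
3 0 0 3 3 1
1 3 2 0 1 2
1 0 1 2 0 0
gen 3: 0 3 3 1 1 2
1 3 2 2 1 2
3 2 2 0 3 2
3 0 0 3 3 1
1 3 2 0 1 2
1 0 1 2 0 0
gen 4: 0 3 3 1 1 2
1 3 2 2 2 2
3 2 2 0 3 2
3 0 0 3 3 1
1 3 2 0 1 2
1 0 1 2 0 0
gen 5: 0 3 3 1 1 2
1 3 2 2 3 2
3 2 2 0 3 2
3 0 0 3 3 1
1 3 2 0 1 2
1 0 1 2 0 0
gen 6: 0 3 3 1 2 2
1 3 2 3 1 3
3 2 2 2 1 3
3 0 1 0 1 2
1 3 2 1 2 2
1 0 1 2 0 0
gen 7: 0 3 3 1 2 2
1 3 2 3 2 3
3 2 2 2 1 3
3 0 1 0 1 2
1 3 2 1 2 2
1 0 1 2 0 0
gen 8: 0 3 3 1 2 2
1 3 2 3 3 3
3 2 2 2 1 3
3 0 1 0 1 2
1 3 2 1 2 2
1 0 1 2 0 0
gen 9: 0 3 3 2 3 3
1 3 3 0 2 1
3 2 2 3 3 0
3 0 1 0 1 3
1 3 2 1 2 2
1 0 1 2 0 0
gen 10: 0 3 3 2 3 3
1 3 3 0 3 1
3 2 2 3 3 0
3 0 1 0 1 3
1 3 2 1 2 2
1 0 1 2 0 0
gen 11: 0 3 3 3 1 0
1 3 3 2 2 3
3 2 3 0 1 1
3 0 1 1 2 3
1 3 2 1 2 2
1 0 1 2 0 0
gen 12: 0 3 3 3 1 0
1 3 3 2 3 3
3 2 3 0 1 1
3 0 1 1 2 3
1 3 2 1 2 2
1 0 1 2 0 0
gen 13: 0 3 3 3 2 1
1 3 3 3 1 0
3 2 3 0 2 2
3 0 1 1 2 3
1 3 2 1 2 2
1 0 1 2 0 0
gen 14: 0 3 3 3 2 1
1 3 3 3 2 0
3 2 3 0 2 2
3 0 1 1 2 3
1 3 2 1 2 2
1 0 1 2 0 0
gen 15: 0 3 3 3 2 1
1 3 3 3 3 0
3 2 3 0 2 2
3 0 1 1 2 3
1 3 2 1 2 2
1 0 1 2 0 0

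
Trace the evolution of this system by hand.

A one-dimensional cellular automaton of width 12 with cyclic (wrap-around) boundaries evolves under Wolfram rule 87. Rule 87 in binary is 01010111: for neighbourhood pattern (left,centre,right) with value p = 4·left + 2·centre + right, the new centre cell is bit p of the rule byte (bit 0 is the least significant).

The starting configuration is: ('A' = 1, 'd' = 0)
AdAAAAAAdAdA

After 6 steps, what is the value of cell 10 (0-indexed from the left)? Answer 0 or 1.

step 0: AdAAAAAAdAdA
step 1: AddddddAdAdd
step 2: AAAAAAAAdAAA
step 3: dddddddAdddd
step 4: AAAAAAAAAAAA
step 5: dddddddddddd
step 6: AAAAAAAAAAAA

1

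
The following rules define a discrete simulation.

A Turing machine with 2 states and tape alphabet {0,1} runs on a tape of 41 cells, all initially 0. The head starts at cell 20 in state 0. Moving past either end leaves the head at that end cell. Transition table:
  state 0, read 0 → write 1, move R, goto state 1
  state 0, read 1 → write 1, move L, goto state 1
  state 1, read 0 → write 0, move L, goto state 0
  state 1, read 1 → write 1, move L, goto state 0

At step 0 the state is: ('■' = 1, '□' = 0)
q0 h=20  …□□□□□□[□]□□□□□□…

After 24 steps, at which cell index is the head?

8

step 0: q0 h=20  …□□□□□□[□]□□□□□□…
step 1: q1 h=21  …□□□□□■[□]□□□□□□…
step 2: q0 h=20  …□□□□□□[■]□□□□□□…
step 3: q1 h=19  …□□□□□□[□]■□□□□□…
step 4: q0 h=18  …□□□□□□[□]□■□□□□…
step 5: q1 h=19  …□□□□□■[□]■□□□□□…
step 6: q0 h=18  …□□□□□□[■]□■□□□□…
step 7: q1 h=17  …□□□□□□[□]■□■□□□…
step 8: q0 h=16  …□□□□□□[□]□■□■□□…
step 9: q1 h=17  …□□□□□■[□]■□■□□□…
step 10: q0 h=16  …□□□□□□[■]□■□■□□…
step 11: q1 h=15  …□□□□□□[□]■□■□■□…
step 12: q0 h=14  …□□□□□□[□]□■□■□■…
step 13: q1 h=15  …□□□□□■[□]■□■□■□…
step 14: q0 h=14  …□□□□□□[■]□■□■□■…
step 15: q1 h=13  …□□□□□□[□]■□■□■□…
step 16: q0 h=12  …□□□□□□[□]□■□■□■…
step 17: q1 h=13  …□□□□□■[□]■□■□■□…
step 18: q0 h=12  …□□□□□□[■]□■□■□■…
step 19: q1 h=11  …□□□□□□[□]■□■□■□…
step 20: q0 h=10  …□□□□□□[□]□■□■□■…
step 21: q1 h=11  …□□□□□■[□]■□■□■□…
step 22: q0 h=10  …□□□□□□[■]□■□■□■…
step 23: q1 h= 9  …□□□□□□[□]■□■□■□…
step 24: q0 h= 8  …□□□□□□[□]□■□■□■…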